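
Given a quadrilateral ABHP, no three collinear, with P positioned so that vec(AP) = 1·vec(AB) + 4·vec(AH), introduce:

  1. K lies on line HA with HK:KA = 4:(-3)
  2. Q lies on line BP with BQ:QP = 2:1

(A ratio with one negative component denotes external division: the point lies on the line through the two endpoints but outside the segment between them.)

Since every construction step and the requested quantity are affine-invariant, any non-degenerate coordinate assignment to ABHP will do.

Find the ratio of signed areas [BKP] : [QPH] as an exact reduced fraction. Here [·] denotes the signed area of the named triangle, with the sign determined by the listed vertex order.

Set A = (0, 0), B = (1, 0), H = (0, 1), P = (1, 4); any affine frame gives the same invariant.
1. K lies on line HA with HK:KA = 4:(-3) ⇒ K = (0, -3)
2. Q lies on line BP with BQ:QP = 2:1 ⇒ Q = (1, 8/3)
2·[BKP] = -4, 2·[QPH] = 4/3
[BKP]:[QPH] = -4:4/3 = -3

[BKP]:[QPH] = -3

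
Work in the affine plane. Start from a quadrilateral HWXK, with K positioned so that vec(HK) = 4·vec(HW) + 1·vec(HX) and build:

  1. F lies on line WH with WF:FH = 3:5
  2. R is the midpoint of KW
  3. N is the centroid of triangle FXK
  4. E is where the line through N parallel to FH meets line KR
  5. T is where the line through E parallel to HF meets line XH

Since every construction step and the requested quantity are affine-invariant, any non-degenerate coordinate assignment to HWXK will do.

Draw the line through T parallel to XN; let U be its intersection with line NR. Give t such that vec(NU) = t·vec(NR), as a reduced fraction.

Set H = (0, 0), W = (1, 0), X = (0, 1), K = (4, 1); any affine frame gives the same invariant.
1. F lies on line WH with WF:FH = 3:5 ⇒ F = (5/8, 0)
2. R is the midpoint of KW ⇒ R = (5/2, 1/2)
3. N is the centroid of triangle FXK ⇒ N = (37/24, 2/3)
4. E is where the line through N parallel to FH meets line KR ⇒ E = (3, 2/3)
5. T is where the line through E parallel to HF meets line XH ⇒ T = (0, 2/3)
through T parallel to XN: direction (37/24, -1/3); meets NR at U = (-1369/216, 55/27)
U = N + t·(R−N) with t = -74/9

t = -74/9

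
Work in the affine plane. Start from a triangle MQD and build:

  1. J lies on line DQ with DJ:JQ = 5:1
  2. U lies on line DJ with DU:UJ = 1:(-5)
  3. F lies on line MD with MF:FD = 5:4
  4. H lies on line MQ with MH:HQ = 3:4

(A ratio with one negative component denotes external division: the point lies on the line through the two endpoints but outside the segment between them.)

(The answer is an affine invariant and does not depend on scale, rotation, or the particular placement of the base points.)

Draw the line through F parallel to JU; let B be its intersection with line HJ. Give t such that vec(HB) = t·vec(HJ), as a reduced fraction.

Set M = (0, 0), Q = (1, 0), D = (0, 1); any affine frame gives the same invariant.
1. J lies on line DQ with DJ:JQ = 5:1 ⇒ J = (5/6, 1/6)
2. U lies on line DJ with DU:UJ = 1:(-5) ⇒ U = (-5/24, 29/24)
3. F lies on line MD with MF:FD = 5:4 ⇒ F = (0, 5/9)
4. H lies on line MQ with MH:HQ = 3:4 ⇒ H = (3/7, 0)
through F parallel to JU: direction (-25/24, 25/24); meets HJ at B = (14/27, 1/27)
B = H + t·(J−H) with t = 2/9

t = 2/9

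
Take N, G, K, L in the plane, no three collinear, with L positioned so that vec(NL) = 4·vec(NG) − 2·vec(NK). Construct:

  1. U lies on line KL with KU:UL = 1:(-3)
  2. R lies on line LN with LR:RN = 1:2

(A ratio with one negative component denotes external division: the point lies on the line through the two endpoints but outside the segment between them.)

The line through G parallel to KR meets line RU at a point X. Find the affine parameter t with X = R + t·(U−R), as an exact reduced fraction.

t = 1/2

Choose coordinates N = (0, 0), G = (1, 0), K = (0, 1), L = (4, -2).
1. U lies on line KL with KU:UL = 1:(-3) ⇒ U = (-2, 5/2)
2. R lies on line LN with LR:RN = 1:2 ⇒ R = (8/3, -4/3)
through G parallel to KR: direction (8/3, -7/3); meets RU at X = (1/3, 7/12)
X = R + t·(U−R) with t = 1/2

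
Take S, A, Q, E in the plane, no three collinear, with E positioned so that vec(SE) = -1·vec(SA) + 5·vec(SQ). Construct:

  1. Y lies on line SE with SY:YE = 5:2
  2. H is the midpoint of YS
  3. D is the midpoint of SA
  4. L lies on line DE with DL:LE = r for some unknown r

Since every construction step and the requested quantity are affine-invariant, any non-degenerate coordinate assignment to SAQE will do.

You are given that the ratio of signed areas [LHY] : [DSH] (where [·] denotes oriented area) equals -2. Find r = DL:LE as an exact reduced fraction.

r = -3/2

Work in coordinates with S = (0, 0), A = (1, 0), Q = (0, 1), E = (-1, 5).
1. Y lies on line SE with SY:YE = 5:2 ⇒ Y = (-5/7, 25/7)
2. H is the midpoint of YS ⇒ H = (-5/14, 25/14)
3. D is the midpoint of SA ⇒ D = (1/2, 0)
4. With DL:LE = r, write λ = r/(r+1) so L = D + λ·(E−D); L is affine-linear in λ
Every point depending on L is an affine combination of L and λ-independent points, so each such coordinate is linear in λ; the λ² term in each signed area is a multiple of (E−D)×(E−D) = 0, so 2·[LHY] and 2·[DSH] are each linear in λ. Evaluating at λ=0 and λ=1:
  2·[LHY] = 25/28·λ − 25/28,   2·[DSH] = -25/28
So [LHY]:[DSH] = (25/28·λ − 25/28) / (-25/28). Setting this equal to -2:
  25/28·λ − 25/28 = -2·(-25/28)  ⇒  λ = 3
Then r = λ/(1−λ) = (3)/(-2) = -3/2. Check: with r = -3/2, L = (-4, 15) and [LHY]:[DSH] = -2 as required.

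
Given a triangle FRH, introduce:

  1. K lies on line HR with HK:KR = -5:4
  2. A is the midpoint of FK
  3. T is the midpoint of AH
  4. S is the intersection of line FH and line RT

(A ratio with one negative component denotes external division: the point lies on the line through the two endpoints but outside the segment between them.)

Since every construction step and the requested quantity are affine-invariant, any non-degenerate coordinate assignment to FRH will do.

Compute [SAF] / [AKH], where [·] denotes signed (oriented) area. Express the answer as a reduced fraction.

[SAF]:[AKH] = -2

Assign F = (0, 0), R = (1, 0), H = (0, 1) — the answer is frame-independent, so this choice is without loss of generality.
1. K lies on line HR with HK:KR = -5:4 ⇒ K = (5, -4)
2. A is the midpoint of FK ⇒ A = (5/2, -2)
3. T is the midpoint of AH ⇒ T = (5/4, -1/2)
4. S is the intersection of line FH and line RT ⇒ S = (0, 2)
2·[SAF] = -5, 2·[AKH] = 5/2
[SAF]:[AKH] = -5:5/2 = -2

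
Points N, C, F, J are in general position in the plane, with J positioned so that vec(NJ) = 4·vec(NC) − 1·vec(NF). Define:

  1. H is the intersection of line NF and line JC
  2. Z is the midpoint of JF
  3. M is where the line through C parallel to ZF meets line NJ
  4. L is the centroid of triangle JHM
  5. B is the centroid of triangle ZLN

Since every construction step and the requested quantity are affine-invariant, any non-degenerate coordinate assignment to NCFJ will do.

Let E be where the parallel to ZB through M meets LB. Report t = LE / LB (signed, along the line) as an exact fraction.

Choose coordinates N = (0, 0), C = (1, 0), F = (0, 1), J = (4, -1).
1. H is the intersection of line NF and line JC ⇒ H = (0, 1/3)
2. Z is the midpoint of JF ⇒ Z = (2, 0)
3. M is where the line through C parallel to ZF meets line NJ ⇒ M = (2, -1/2)
4. L is the centroid of triangle JHM ⇒ L = (2, -7/18)
5. B is the centroid of triangle ZLN ⇒ B = (4/3, -7/54)
through M parallel to ZB: direction (-2/3, -7/54); meets LB at E = (46/21, -25/54)
E = L + t·(B−L) with t = -2/7

t = -2/7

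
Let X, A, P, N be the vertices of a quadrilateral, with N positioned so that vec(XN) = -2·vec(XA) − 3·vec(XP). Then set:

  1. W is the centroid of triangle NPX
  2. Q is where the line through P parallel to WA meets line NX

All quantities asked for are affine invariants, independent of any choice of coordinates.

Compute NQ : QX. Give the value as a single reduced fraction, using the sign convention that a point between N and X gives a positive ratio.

NQ:QX = -16/5

Choose coordinates X = (0, 0), A = (1, 0), P = (0, 1), N = (-2, -3).
1. W is the centroid of triangle NPX ⇒ W = (-2/3, -2/3)
2. Q is where the line through P parallel to WA meets line NX ⇒ Q = (10/11, 15/11)
Q = N + t·(X−N) with t = 16/11, so NQ:QX = t:(1−t) = 16/11:-5/11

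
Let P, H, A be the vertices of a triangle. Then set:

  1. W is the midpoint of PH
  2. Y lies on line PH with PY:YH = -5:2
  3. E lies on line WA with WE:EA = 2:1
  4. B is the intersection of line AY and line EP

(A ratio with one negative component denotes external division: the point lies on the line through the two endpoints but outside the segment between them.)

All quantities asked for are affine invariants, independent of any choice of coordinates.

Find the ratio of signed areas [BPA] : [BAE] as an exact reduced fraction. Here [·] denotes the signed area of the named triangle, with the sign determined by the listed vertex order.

Assign P = (0, 0), H = (1, 0), A = (0, 1) — the answer is frame-independent, so this choice is without loss of generality.
1. W is the midpoint of PH ⇒ W = (1/2, 0)
2. Y lies on line PH with PY:YH = -5:2 ⇒ Y = (5/3, 0)
3. E lies on line WA with WE:EA = 2:1 ⇒ E = (1/6, 2/3)
4. B is the intersection of line AY and line EP ⇒ B = (5/23, 20/23)
2·[BPA] = -5/23, 2·[BAE] = 7/138
[BPA]:[BAE] = -5/23:7/138 = -30/7

[BPA]:[BAE] = -30/7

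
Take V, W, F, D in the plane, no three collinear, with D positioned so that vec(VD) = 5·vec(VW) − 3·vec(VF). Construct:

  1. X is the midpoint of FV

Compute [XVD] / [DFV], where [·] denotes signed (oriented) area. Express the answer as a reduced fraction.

Assign V = (0, 0), W = (1, 0), F = (0, 1), D = (5, -3) — the answer is frame-independent, so this choice is without loss of generality.
1. X is the midpoint of FV ⇒ X = (0, 1/2)
2·[XVD] = 5/2, 2·[DFV] = 5
[XVD]:[DFV] = 5/2:5 = 1/2

[XVD]:[DFV] = 1/2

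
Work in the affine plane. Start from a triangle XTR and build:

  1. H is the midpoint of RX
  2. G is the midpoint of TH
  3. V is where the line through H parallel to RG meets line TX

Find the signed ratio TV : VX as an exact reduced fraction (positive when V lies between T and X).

TV:VX = 2

Work in coordinates with X = (0, 0), T = (1, 0), R = (0, 1).
1. H is the midpoint of RX ⇒ H = (0, 1/2)
2. G is the midpoint of TH ⇒ G = (1/2, 1/4)
3. V is where the line through H parallel to RG meets line TX ⇒ V = (1/3, 0)
V = T + t·(X−T) with t = 2/3, so TV:VX = t:(1−t) = 2/3:1/3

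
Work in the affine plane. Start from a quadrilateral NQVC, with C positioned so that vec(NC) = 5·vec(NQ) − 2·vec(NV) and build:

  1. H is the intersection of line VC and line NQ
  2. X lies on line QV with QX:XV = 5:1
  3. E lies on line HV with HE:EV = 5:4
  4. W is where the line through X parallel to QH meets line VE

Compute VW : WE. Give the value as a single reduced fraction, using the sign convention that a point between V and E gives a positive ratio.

Set N = (0, 0), Q = (1, 0), V = (0, 1), C = (5, -2); any affine frame gives the same invariant.
1. H is the intersection of line VC and line NQ ⇒ H = (5/3, 0)
2. X lies on line QV with QX:XV = 5:1 ⇒ X = (1/6, 5/6)
3. E lies on line HV with HE:EV = 5:4 ⇒ E = (20/27, 5/9)
4. W is where the line through X parallel to QH meets line VE ⇒ W = (5/18, 5/6)
W = V + t·(E−V) with t = 3/8, so VW:WE = t:(1−t) = 3/8:5/8

VW:WE = 3/5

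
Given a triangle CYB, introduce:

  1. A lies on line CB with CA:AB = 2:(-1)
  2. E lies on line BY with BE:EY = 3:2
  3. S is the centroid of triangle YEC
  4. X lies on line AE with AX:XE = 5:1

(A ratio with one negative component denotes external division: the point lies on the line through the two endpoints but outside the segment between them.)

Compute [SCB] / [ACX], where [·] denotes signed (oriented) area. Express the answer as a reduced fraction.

Set C = (0, 0), Y = (1, 0), B = (0, 1); any affine frame gives the same invariant.
1. A lies on line CB with CA:AB = 2:(-1) ⇒ A = (0, 2)
2. E lies on line BY with BE:EY = 3:2 ⇒ E = (3/5, 2/5)
3. S is the centroid of triangle YEC ⇒ S = (8/15, 2/15)
4. X lies on line AE with AX:XE = 5:1 ⇒ X = (1/2, 2/3)
2·[SCB] = -8/15, 2·[ACX] = 1
[SCB]:[ACX] = -8/15:1 = -8/15

[SCB]:[ACX] = -8/15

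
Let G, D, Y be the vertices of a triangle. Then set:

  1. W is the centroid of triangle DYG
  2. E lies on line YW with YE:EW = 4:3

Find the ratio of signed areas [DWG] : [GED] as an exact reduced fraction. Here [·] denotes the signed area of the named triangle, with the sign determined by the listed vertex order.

Assign G = (0, 0), D = (1, 0), Y = (0, 1) — the answer is frame-independent, so this choice is without loss of generality.
1. W is the centroid of triangle DYG ⇒ W = (1/3, 1/3)
2. E lies on line YW with YE:EW = 4:3 ⇒ E = (4/21, 13/21)
2·[DWG] = 1/3, 2·[GED] = -13/21
[DWG]:[GED] = 1/3:-13/21 = -7/13

[DWG]:[GED] = -7/13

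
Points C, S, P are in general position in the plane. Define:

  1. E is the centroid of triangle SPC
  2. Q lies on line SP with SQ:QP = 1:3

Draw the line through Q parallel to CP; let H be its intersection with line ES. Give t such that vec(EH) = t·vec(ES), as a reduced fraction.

t = 5/8

Work in coordinates with C = (0, 0), S = (1, 0), P = (0, 1).
1. E is the centroid of triangle SPC ⇒ E = (1/3, 1/3)
2. Q lies on line SP with SQ:QP = 1:3 ⇒ Q = (3/4, 1/4)
through Q parallel to CP: direction (0, 1); meets ES at H = (3/4, 1/8)
H = E + t·(S−E) with t = 5/8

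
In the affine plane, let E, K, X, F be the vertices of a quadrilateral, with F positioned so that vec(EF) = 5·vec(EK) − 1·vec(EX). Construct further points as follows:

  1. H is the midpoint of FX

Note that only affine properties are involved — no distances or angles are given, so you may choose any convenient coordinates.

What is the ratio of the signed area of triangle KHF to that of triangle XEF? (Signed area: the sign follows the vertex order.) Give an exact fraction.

[KHF]:[XEF] = -3/10

Choose coordinates E = (0, 0), K = (1, 0), X = (0, 1), F = (5, -1).
1. H is the midpoint of FX ⇒ H = (5/2, 0)
2·[KHF] = -3/2, 2·[XEF] = 5
[KHF]:[XEF] = -3/2:5 = -3/10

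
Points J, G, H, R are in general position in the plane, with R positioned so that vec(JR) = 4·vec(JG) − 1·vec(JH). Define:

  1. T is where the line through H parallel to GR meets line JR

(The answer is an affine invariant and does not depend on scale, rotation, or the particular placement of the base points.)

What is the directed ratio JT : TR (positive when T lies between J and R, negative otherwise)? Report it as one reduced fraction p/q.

Work in coordinates with J = (0, 0), G = (1, 0), H = (0, 1), R = (4, -1).
1. T is where the line through H parallel to GR meets line JR ⇒ T = (12, -3)
T = J + t·(R−J) with t = 3, so JT:TR = t:(1−t) = 3:-2

JT:TR = -3/2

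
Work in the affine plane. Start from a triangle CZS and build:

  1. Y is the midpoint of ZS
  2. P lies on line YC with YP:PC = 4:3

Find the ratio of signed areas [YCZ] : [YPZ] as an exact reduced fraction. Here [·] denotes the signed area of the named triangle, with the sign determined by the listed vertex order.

Work in coordinates with C = (0, 0), Z = (1, 0), S = (0, 1).
1. Y is the midpoint of ZS ⇒ Y = (1/2, 1/2)
2. P lies on line YC with YP:PC = 4:3 ⇒ P = (3/14, 3/14)
2·[YCZ] = 1/2, 2·[YPZ] = 2/7
[YCZ]:[YPZ] = 1/2:2/7 = 7/4

[YCZ]:[YPZ] = 7/4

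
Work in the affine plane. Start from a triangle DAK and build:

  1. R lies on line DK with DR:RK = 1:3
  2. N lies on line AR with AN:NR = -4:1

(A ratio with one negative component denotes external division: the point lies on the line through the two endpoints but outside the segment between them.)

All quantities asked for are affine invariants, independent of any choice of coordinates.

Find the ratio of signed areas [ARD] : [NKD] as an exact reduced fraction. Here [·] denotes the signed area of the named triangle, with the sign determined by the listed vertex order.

Assign D = (0, 0), A = (1, 0), K = (0, 1) — the answer is frame-independent, so this choice is without loss of generality.
1. R lies on line DK with DR:RK = 1:3 ⇒ R = (0, 1/4)
2. N lies on line AR with AN:NR = -4:1 ⇒ N = (-1/3, 1/3)
2·[ARD] = 1/4, 2·[NKD] = -1/3
[ARD]:[NKD] = 1/4:-1/3 = -3/4

[ARD]:[NKD] = -3/4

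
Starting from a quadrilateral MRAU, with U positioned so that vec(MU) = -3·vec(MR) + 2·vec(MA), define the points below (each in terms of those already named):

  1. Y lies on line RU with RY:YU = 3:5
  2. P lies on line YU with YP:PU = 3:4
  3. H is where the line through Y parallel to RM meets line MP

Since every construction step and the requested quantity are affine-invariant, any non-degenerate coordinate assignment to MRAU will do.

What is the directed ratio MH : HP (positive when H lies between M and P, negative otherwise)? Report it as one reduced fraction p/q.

Work in coordinates with M = (0, 0), R = (1, 0), A = (0, 1), U = (-3, 2).
1. Y lies on line RU with RY:YU = 3:5 ⇒ Y = (-1/2, 3/4)
2. P lies on line YU with YP:PU = 3:4 ⇒ P = (-11/7, 9/7)
3. H is where the line through Y parallel to RM meets line MP ⇒ H = (-11/12, 3/4)
H = M + t·(P−M) with t = 7/12, so MH:HP = t:(1−t) = 7/12:5/12

MH:HP = 7/5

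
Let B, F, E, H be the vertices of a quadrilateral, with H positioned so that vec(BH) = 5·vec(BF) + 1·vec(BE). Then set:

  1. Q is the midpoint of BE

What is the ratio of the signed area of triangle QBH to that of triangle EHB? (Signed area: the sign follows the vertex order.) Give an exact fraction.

Work in coordinates with B = (0, 0), F = (1, 0), E = (0, 1), H = (5, 1).
1. Q is the midpoint of BE ⇒ Q = (0, 1/2)
2·[QBH] = 5/2, 2·[EHB] = -5
[QBH]:[EHB] = 5/2:-5 = -1/2

[QBH]:[EHB] = -1/2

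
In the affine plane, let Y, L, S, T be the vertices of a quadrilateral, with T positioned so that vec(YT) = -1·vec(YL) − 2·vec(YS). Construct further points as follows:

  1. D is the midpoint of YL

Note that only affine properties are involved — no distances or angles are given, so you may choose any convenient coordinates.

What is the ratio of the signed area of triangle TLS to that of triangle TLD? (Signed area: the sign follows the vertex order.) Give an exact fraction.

[TLS]:[TLD] = 4

Set Y = (0, 0), L = (1, 0), S = (0, 1), T = (-1, -2); any affine frame gives the same invariant.
1. D is the midpoint of YL ⇒ D = (1/2, 0)
2·[TLS] = 4, 2·[TLD] = 1
[TLS]:[TLD] = 4:1 = 4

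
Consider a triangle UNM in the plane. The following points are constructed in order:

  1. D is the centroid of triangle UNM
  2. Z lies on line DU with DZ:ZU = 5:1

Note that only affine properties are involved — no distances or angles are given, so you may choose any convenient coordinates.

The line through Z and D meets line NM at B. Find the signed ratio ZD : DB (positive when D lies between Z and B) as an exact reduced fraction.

Assign U = (0, 0), N = (1, 0), M = (0, 1) — the answer is frame-independent, so this choice is without loss of generality.
1. D is the centroid of triangle UNM ⇒ D = (1/3, 1/3)
2. Z lies on line DU with DZ:ZU = 5:1 ⇒ Z = (1/18, 1/18)
line ZD meets NM at B = (1/2, 1/2)
D = Z + t·(B−Z) with t = 5/8, so ZD:DB = 5/8:3/8

ZD:DB = 5/3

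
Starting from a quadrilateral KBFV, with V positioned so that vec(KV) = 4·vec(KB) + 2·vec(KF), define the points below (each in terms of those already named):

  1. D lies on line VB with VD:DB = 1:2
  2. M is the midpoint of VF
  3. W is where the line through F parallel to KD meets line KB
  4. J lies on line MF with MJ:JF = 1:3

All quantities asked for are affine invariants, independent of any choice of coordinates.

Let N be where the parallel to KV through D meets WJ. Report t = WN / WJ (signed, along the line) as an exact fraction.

t = 31/12

Set K = (0, 0), B = (1, 0), F = (0, 1), V = (4, 2); any affine frame gives the same invariant.
1. D lies on line VB with VD:DB = 1:2 ⇒ D = (3, 4/3)
2. M is the midpoint of VF ⇒ M = (2, 3/2)
3. W is where the line through F parallel to KD meets line KB ⇒ W = (-9/4, 0)
4. J lies on line MF with MJ:JF = 1:3 ⇒ J = (3/2, 11/8)
through D parallel to KV: direction (4, 2); meets WJ at N = (119/16, 341/96)
N = W + t·(J−W) with t = 31/12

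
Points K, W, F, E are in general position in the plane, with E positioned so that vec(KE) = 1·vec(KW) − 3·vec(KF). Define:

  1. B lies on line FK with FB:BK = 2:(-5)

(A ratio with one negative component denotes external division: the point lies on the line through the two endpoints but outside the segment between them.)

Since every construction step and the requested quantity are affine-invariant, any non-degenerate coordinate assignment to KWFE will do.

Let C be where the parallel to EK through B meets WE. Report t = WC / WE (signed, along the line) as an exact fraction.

t = 4/9

Work in coordinates with K = (0, 0), W = (1, 0), F = (0, 1), E = (1, -3).
1. B lies on line FK with FB:BK = 2:(-5) ⇒ B = (0, 5/3)
through B parallel to EK: direction (-1, 3); meets WE at C = (1, -4/3)
C = W + t·(E−W) with t = 4/9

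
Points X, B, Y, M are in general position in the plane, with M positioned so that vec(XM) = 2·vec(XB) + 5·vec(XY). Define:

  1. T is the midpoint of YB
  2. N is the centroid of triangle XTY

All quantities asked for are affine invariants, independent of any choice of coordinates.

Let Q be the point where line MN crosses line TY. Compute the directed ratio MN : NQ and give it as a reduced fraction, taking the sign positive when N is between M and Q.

Assign X = (0, 0), B = (1, 0), Y = (0, 1), M = (2, 5) — the answer is frame-independent, so this choice is without loss of generality.
1. T is the midpoint of YB ⇒ T = (1/2, 1/2)
2. N is the centroid of triangle XTY ⇒ N = (1/6, 1/2)
line MN meets TY at Q = (5/19, 14/19)
N = M + t·(Q−M) with t = 19/18, so MN:NQ = 19/18:-1/18

MN:NQ = -19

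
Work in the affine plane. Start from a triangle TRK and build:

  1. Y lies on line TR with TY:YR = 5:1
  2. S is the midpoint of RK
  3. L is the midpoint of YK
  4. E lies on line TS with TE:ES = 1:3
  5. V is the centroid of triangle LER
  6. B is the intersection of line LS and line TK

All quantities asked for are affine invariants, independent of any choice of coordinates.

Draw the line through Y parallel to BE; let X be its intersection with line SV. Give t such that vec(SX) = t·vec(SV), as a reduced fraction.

t = -2

Work in coordinates with T = (0, 0), R = (1, 0), K = (0, 1).
1. Y lies on line TR with TY:YR = 5:1 ⇒ Y = (5/6, 0)
2. S is the midpoint of RK ⇒ S = (1/2, 1/2)
3. L is the midpoint of YK ⇒ L = (5/12, 1/2)
4. E lies on line TS with TE:ES = 1:3 ⇒ E = (1/8, 1/8)
5. V is the centroid of triangle LER ⇒ V = (37/72, 5/24)
6. B is the intersection of line LS and line TK ⇒ B = (0, 1/2)
through Y parallel to BE: direction (1/8, -3/8); meets SV at X = (17/36, 13/12)
X = S + t·(V−S) with t = -2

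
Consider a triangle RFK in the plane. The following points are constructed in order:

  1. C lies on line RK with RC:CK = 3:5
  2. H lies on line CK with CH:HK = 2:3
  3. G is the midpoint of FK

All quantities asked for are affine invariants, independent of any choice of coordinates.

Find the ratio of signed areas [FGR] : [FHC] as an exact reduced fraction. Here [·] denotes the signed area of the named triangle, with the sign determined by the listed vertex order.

[FGR]:[FHC] = 2

Choose coordinates R = (0, 0), F = (1, 0), K = (0, 1).
1. C lies on line RK with RC:CK = 3:5 ⇒ C = (0, 3/8)
2. H lies on line CK with CH:HK = 2:3 ⇒ H = (0, 5/8)
3. G is the midpoint of FK ⇒ G = (1/2, 1/2)
2·[FGR] = 1/2, 2·[FHC] = 1/4
[FGR]:[FHC] = 1/2:1/4 = 2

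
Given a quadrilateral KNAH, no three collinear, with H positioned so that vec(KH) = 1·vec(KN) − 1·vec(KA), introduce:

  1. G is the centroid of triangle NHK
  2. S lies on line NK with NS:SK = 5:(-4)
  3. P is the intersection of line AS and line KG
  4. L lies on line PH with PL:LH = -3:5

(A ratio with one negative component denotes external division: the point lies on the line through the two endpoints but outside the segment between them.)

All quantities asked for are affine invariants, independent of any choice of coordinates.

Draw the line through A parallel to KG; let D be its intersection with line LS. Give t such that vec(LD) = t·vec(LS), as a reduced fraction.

Assign K = (0, 0), N = (1, 0), A = (0, 1), H = (1, -1) — the answer is frame-independent, so this choice is without loss of generality.
1. G is the centroid of triangle NHK ⇒ G = (2/3, -1/3)
2. S lies on line NK with NS:SK = 5:(-4) ⇒ S = (-4, 0)
3. P is the intersection of line AS and line KG ⇒ P = (-4/3, 2/3)
4. L lies on line PH with PL:LH = -3:5 ⇒ L = (-29/6, 19/6)
through A parallel to KG: direction (2/3, -1/3); meets LS at D = (-54/11, 38/11)
D = L + t·(S−L) with t = -1/11

t = -1/11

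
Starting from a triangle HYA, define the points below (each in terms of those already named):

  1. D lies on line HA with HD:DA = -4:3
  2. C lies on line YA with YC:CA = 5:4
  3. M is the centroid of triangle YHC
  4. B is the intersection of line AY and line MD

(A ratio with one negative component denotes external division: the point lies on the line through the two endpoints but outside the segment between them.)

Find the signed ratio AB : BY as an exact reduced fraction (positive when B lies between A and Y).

AB:BY = 13/17

Assign H = (0, 0), Y = (1, 0), A = (0, 1) — the answer is frame-independent, so this choice is without loss of generality.
1. D lies on line HA with HD:DA = -4:3 ⇒ D = (0, 4)
2. C lies on line YA with YC:CA = 5:4 ⇒ C = (4/9, 5/9)
3. M is the centroid of triangle YHC ⇒ M = (13/27, 5/27)
4. B is the intersection of line AY and line MD ⇒ B = (13/30, 17/30)
B = A + t·(Y−A) with t = 13/30, so AB:BY = t:(1−t) = 13/30:17/30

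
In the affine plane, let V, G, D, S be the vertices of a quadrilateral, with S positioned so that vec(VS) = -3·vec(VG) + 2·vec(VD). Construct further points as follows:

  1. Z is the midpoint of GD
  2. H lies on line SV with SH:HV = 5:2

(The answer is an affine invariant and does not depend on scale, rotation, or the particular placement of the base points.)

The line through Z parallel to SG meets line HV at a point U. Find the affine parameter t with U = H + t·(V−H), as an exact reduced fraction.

Assign V = (0, 0), G = (1, 0), D = (0, 1), S = (-3, 2) — the answer is frame-independent, so this choice is without loss of generality.
1. Z is the midpoint of GD ⇒ Z = (1/2, 1/2)
2. H lies on line SV with SH:HV = 5:2 ⇒ H = (-6/7, 4/7)
through Z parallel to SG: direction (4, -2); meets HV at U = (-9/2, 3)
U = H + t·(V−H) with t = -17/4

t = -17/4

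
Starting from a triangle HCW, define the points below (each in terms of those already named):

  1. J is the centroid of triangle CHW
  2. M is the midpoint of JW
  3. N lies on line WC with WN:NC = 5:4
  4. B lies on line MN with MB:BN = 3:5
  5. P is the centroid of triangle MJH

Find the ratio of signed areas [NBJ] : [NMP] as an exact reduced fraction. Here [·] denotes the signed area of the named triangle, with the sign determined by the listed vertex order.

Assign H = (0, 0), C = (1, 0), W = (0, 1) — the answer is frame-independent, so this choice is without loss of generality.
1. J is the centroid of triangle CHW ⇒ J = (1/3, 1/3)
2. M is the midpoint of JW ⇒ M = (1/6, 2/3)
3. N lies on line WC with WN:NC = 5:4 ⇒ N = (5/9, 4/9)
4. B lies on line MN with MB:BN = 3:5 ⇒ B = (5/16, 7/12)
5. P is the centroid of triangle MJH ⇒ P = (1/6, 1/3)
2·[NBJ] = 25/432, 2·[NMP] = 7/54
[NBJ]:[NMP] = 25/432:7/54 = 25/56

[NBJ]:[NMP] = 25/56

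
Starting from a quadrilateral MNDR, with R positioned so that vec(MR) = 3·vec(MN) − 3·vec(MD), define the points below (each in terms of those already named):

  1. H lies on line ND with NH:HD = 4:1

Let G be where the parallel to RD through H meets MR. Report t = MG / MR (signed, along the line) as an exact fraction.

Work in coordinates with M = (0, 0), N = (1, 0), D = (0, 1), R = (3, -3).
1. H lies on line ND with NH:HD = 4:1 ⇒ H = (1/5, 4/5)
through H parallel to RD: direction (-3, 4); meets MR at G = (16/5, -16/5)
G = M + t·(R−M) with t = 16/15

t = 16/15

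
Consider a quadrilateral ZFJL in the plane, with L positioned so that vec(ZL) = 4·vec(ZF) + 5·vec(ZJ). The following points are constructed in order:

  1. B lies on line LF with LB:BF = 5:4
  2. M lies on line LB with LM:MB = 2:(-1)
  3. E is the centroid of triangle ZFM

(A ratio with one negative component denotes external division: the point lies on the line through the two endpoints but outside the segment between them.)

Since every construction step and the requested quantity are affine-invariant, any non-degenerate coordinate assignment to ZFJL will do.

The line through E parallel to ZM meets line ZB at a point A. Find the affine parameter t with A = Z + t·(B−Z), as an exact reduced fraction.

Work in coordinates with Z = (0, 0), F = (1, 0), J = (0, 1), L = (4, 5).
1. B lies on line LF with LB:BF = 5:4 ⇒ B = (7/3, 20/9)
2. M lies on line LB with LM:MB = 2:(-1) ⇒ M = (2/3, -5/9)
3. E is the centroid of triangle ZFM ⇒ E = (5/9, -5/27)
through E parallel to ZM: direction (2/3, -5/9); meets ZB at A = (7/45, 4/27)
A = Z + t·(B−Z) with t = 1/15

t = 1/15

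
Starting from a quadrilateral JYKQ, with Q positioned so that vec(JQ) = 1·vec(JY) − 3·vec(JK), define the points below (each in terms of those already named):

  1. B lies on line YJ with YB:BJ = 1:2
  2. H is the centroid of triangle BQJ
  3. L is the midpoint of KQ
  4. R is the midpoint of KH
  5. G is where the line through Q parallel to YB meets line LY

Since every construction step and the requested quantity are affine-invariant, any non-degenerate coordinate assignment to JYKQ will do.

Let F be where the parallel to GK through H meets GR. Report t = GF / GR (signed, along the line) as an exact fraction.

Set J = (0, 0), Y = (1, 0), K = (0, 1), Q = (1, -3); any affine frame gives the same invariant.
1. B lies on line YJ with YB:BJ = 1:2 ⇒ B = (2/3, 0)
2. H is the centroid of triangle BQJ ⇒ H = (5/9, -1)
3. L is the midpoint of KQ ⇒ L = (1/2, -1)
4. R is the midpoint of KH ⇒ R = (5/18, 0)
5. G is where the line through Q parallel to YB meets line LY ⇒ G = (-1/2, -3)
through H parallel to GK: direction (1/2, 4); meets GR at F = (19/18, 3)
F = G + t·(R−G) with t = 2

t = 2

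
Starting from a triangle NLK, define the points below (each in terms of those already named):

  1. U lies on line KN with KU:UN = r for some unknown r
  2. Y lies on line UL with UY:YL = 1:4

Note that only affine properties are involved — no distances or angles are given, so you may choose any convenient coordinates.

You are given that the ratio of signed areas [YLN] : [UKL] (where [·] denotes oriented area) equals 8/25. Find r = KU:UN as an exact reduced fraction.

Set N = (0, 0), L = (1, 0), K = (0, 1); any affine frame gives the same invariant.
1. With KU:UN = r, write λ = r/(r+1) so U = K + λ·(N−K); U is affine-linear in λ
2. Y lies on line UL with UY:YL = 1:4 ⇒ Y is an affine combination of earlier points and hence also affine-linear in λ
Every point depending on U is an affine combination of U and λ-independent points, so each such coordinate is linear in λ; the λ² term in each signed area is a multiple of (N−K)×(N−K) = 0, so 2·[YLN] and 2·[UKL] are each linear in λ. Evaluating at λ=0 and λ=1:
  2·[YLN] = 4/5·λ − 4/5,   2·[UKL] = −λ
So [YLN]:[UKL] = (4/5·λ − 4/5) / (−λ). Setting this equal to 8/25:
  4/5·λ − 4/5 = 8/25·(−λ)  ⇒  λ = 5/7
Then r = λ/(1−λ) = (5/7)/(2/7) = 5/2. Check: with r = 5/2, U = (0, 2/7) and [YLN]:[UKL] = 8/25 as required.

r = 5/2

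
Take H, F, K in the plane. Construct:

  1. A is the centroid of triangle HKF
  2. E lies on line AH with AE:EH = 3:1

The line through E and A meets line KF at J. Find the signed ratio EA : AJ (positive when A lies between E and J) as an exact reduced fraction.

EA:AJ = 3/2

Assign H = (0, 0), F = (1, 0), K = (0, 1) — the answer is frame-independent, so this choice is without loss of generality.
1. A is the centroid of triangle HKF ⇒ A = (1/3, 1/3)
2. E lies on line AH with AE:EH = 3:1 ⇒ E = (1/12, 1/12)
line EA meets KF at J = (1/2, 1/2)
A = E + t·(J−E) with t = 3/5, so EA:AJ = 3/5:2/5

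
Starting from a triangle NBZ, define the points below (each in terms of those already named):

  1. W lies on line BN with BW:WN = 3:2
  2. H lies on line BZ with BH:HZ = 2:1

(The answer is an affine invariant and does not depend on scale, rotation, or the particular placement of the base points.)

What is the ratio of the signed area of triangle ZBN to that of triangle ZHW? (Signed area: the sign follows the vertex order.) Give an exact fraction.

Choose coordinates N = (0, 0), B = (1, 0), Z = (0, 1).
1. W lies on line BN with BW:WN = 3:2 ⇒ W = (2/5, 0)
2. H lies on line BZ with BH:HZ = 2:1 ⇒ H = (1/3, 2/3)
2·[ZBN] = -1, 2·[ZHW] = -1/5
[ZBN]:[ZHW] = -1:-1/5 = 5

[ZBN]:[ZHW] = 5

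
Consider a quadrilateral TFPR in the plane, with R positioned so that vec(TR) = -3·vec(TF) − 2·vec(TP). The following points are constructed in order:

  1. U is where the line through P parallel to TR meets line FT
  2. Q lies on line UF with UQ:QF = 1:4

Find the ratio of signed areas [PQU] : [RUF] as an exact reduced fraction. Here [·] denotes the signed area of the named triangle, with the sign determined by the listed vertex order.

Set T = (0, 0), F = (1, 0), P = (0, 1), R = (-3, -2); any affine frame gives the same invariant.
1. U is where the line through P parallel to TR meets line FT ⇒ U = (-3/2, 0)
2. Q lies on line UF with UQ:QF = 1:4 ⇒ Q = (-1, 0)
2·[PQU] = -1/2, 2·[RUF] = -5
[PQU]:[RUF] = -1/2:-5 = 1/10

[PQU]:[RUF] = 1/10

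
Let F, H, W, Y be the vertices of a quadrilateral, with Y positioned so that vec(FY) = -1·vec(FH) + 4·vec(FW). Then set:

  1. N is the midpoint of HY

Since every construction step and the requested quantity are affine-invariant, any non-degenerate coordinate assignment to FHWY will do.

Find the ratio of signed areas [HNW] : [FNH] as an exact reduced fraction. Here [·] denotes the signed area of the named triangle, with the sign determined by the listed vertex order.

Choose coordinates F = (0, 0), H = (1, 0), W = (0, 1), Y = (-1, 4).
1. N is the midpoint of HY ⇒ N = (0, 2)
2·[HNW] = 1, 2·[FNH] = -2
[HNW]:[FNH] = 1:-2 = -1/2

[HNW]:[FNH] = -1/2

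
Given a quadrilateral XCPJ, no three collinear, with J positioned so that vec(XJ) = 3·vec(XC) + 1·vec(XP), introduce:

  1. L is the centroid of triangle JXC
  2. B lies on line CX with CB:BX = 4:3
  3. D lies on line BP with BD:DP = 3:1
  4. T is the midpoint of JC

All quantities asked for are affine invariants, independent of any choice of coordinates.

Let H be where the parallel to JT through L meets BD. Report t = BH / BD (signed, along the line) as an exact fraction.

Choose coordinates X = (0, 0), C = (1, 0), P = (0, 1), J = (3, 1).
1. L is the centroid of triangle JXC ⇒ L = (4/3, 1/3)
2. B lies on line CX with CB:BX = 4:3 ⇒ B = (3/7, 0)
3. D lies on line BP with BD:DP = 3:1 ⇒ D = (3/28, 3/4)
4. T is the midpoint of JC ⇒ T = (2, 1/2)
through L parallel to JT: direction (-1, -1/2); meets BD at H = (8/17, -5/51)
H = B + t·(D−B) with t = -20/153

t = -20/153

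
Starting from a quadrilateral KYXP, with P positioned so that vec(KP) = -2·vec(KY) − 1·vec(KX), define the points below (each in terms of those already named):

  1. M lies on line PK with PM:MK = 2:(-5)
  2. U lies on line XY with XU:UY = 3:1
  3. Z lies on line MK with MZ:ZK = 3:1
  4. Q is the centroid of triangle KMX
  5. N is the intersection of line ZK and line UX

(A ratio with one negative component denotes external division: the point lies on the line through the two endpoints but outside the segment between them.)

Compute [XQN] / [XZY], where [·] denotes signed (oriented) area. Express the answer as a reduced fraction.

[XQN]:[XZY] = 56/81

Choose coordinates K = (0, 0), Y = (1, 0), X = (0, 1), P = (-2, -1).
1. M lies on line PK with PM:MK = 2:(-5) ⇒ M = (-10/3, -5/3)
2. U lies on line XY with XU:UY = 3:1 ⇒ U = (3/4, 1/4)
3. Z lies on line MK with MZ:ZK = 3:1 ⇒ Z = (-5/6, -5/12)
4. Q is the centroid of triangle KMX ⇒ Q = (-10/9, -2/9)
5. N is the intersection of line ZK and line UX ⇒ N = (2/3, 1/3)
2·[XQN] = 14/9, 2·[XZY] = 9/4
[XQN]:[XZY] = 14/9:9/4 = 56/81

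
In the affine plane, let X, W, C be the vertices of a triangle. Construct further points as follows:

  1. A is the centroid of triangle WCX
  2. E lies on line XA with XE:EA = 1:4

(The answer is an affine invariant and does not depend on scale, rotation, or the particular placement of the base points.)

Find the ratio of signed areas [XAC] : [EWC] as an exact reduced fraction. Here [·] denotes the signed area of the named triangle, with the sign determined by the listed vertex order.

[XAC]:[EWC] = 5/13

Choose coordinates X = (0, 0), W = (1, 0), C = (0, 1).
1. A is the centroid of triangle WCX ⇒ A = (1/3, 1/3)
2. E lies on line XA with XE:EA = 1:4 ⇒ E = (1/15, 1/15)
2·[XAC] = 1/3, 2·[EWC] = 13/15
[XAC]:[EWC] = 1/3:13/15 = 5/13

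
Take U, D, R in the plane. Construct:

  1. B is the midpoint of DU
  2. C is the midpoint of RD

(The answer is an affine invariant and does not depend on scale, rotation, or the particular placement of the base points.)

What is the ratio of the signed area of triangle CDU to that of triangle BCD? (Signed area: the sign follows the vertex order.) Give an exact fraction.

Set U = (0, 0), D = (1, 0), R = (0, 1); any affine frame gives the same invariant.
1. B is the midpoint of DU ⇒ B = (1/2, 0)
2. C is the midpoint of RD ⇒ C = (1/2, 1/2)
2·[CDU] = -1/2, 2·[BCD] = -1/4
[CDU]:[BCD] = -1/2:-1/4 = 2

[CDU]:[BCD] = 2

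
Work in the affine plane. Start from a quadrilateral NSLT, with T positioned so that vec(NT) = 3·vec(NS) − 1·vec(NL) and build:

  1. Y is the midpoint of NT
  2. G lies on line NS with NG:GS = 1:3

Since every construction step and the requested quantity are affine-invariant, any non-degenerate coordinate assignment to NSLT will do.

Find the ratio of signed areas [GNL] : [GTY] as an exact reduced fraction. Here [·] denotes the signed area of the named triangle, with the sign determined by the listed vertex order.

[GNL]:[GTY] = 2

Assign N = (0, 0), S = (1, 0), L = (0, 1), T = (3, -1) — the answer is frame-independent, so this choice is without loss of generality.
1. Y is the midpoint of NT ⇒ Y = (3/2, -1/2)
2. G lies on line NS with NG:GS = 1:3 ⇒ G = (1/4, 0)
2·[GNL] = -1/4, 2·[GTY] = -1/8
[GNL]:[GTY] = -1/4:-1/8 = 2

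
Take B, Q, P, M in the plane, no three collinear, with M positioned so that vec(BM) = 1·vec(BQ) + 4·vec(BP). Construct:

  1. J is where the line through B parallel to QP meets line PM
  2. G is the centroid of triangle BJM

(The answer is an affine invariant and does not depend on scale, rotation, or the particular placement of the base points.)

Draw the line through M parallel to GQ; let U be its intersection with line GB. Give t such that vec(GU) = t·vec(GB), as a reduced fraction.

t = -36/17

Assign B = (0, 0), Q = (1, 0), P = (0, 1), M = (1, 4) — the answer is frame-independent, so this choice is without loss of generality.
1. J is where the line through B parallel to QP meets line PM ⇒ J = (-1/4, 1/4)
2. G is the centroid of triangle BJM ⇒ G = (1/4, 17/12)
through M parallel to GQ: direction (3/4, -17/12); meets GB at U = (53/68, 53/12)
U = G + t·(B−G) with t = -36/17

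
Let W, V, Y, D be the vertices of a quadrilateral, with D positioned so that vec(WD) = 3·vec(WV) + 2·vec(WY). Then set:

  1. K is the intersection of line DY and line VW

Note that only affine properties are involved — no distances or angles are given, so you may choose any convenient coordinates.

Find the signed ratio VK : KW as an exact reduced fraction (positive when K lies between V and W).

Choose coordinates W = (0, 0), V = (1, 0), Y = (0, 1), D = (3, 2).
1. K is the intersection of line DY and line VW ⇒ K = (-3, 0)
K = V + t·(W−V) with t = 4, so VK:KW = t:(1−t) = 4:-3

VK:KW = -4/3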